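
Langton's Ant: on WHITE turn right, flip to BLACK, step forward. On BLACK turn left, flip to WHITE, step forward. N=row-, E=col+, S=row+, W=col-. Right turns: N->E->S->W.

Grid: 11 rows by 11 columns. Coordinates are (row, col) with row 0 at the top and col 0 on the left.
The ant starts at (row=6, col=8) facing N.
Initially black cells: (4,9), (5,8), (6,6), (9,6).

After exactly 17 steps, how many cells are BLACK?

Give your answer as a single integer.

Answer: 13

Derivation:
Step 1: on WHITE (6,8): turn R to E, flip to black, move to (6,9). |black|=5
Step 2: on WHITE (6,9): turn R to S, flip to black, move to (7,9). |black|=6
Step 3: on WHITE (7,9): turn R to W, flip to black, move to (7,8). |black|=7
Step 4: on WHITE (7,8): turn R to N, flip to black, move to (6,8). |black|=8
Step 5: on BLACK (6,8): turn L to W, flip to white, move to (6,7). |black|=7
Step 6: on WHITE (6,7): turn R to N, flip to black, move to (5,7). |black|=8
Step 7: on WHITE (5,7): turn R to E, flip to black, move to (5,8). |black|=9
Step 8: on BLACK (5,8): turn L to N, flip to white, move to (4,8). |black|=8
Step 9: on WHITE (4,8): turn R to E, flip to black, move to (4,9). |black|=9
Step 10: on BLACK (4,9): turn L to N, flip to white, move to (3,9). |black|=8
Step 11: on WHITE (3,9): turn R to E, flip to black, move to (3,10). |black|=9
Step 12: on WHITE (3,10): turn R to S, flip to black, move to (4,10). |black|=10
Step 13: on WHITE (4,10): turn R to W, flip to black, move to (4,9). |black|=11
Step 14: on WHITE (4,9): turn R to N, flip to black, move to (3,9). |black|=12
Step 15: on BLACK (3,9): turn L to W, flip to white, move to (3,8). |black|=11
Step 16: on WHITE (3,8): turn R to N, flip to black, move to (2,8). |black|=12
Step 17: on WHITE (2,8): turn R to E, flip to black, move to (2,9). |black|=13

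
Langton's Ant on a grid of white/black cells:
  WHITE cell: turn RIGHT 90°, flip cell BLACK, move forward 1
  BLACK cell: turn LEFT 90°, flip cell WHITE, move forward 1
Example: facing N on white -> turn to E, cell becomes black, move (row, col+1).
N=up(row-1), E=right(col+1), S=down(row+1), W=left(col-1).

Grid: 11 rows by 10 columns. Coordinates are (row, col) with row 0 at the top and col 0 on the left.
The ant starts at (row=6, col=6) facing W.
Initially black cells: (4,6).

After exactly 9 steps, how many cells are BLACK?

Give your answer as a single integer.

Step 1: on WHITE (6,6): turn R to N, flip to black, move to (5,6). |black|=2
Step 2: on WHITE (5,6): turn R to E, flip to black, move to (5,7). |black|=3
Step 3: on WHITE (5,7): turn R to S, flip to black, move to (6,7). |black|=4
Step 4: on WHITE (6,7): turn R to W, flip to black, move to (6,6). |black|=5
Step 5: on BLACK (6,6): turn L to S, flip to white, move to (7,6). |black|=4
Step 6: on WHITE (7,6): turn R to W, flip to black, move to (7,5). |black|=5
Step 7: on WHITE (7,5): turn R to N, flip to black, move to (6,5). |black|=6
Step 8: on WHITE (6,5): turn R to E, flip to black, move to (6,6). |black|=7
Step 9: on WHITE (6,6): turn R to S, flip to black, move to (7,6). |black|=8

Answer: 8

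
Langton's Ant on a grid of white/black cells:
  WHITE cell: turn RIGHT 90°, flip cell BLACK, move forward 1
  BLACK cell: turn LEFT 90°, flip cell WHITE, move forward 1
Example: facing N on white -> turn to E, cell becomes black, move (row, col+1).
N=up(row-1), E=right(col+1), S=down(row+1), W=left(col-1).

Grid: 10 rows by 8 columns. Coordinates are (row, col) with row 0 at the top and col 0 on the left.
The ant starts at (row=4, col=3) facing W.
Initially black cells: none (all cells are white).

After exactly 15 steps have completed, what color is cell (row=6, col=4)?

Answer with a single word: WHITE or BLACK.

Answer: BLACK

Derivation:
Step 1: on WHITE (4,3): turn R to N, flip to black, move to (3,3). |black|=1
Step 2: on WHITE (3,3): turn R to E, flip to black, move to (3,4). |black|=2
Step 3: on WHITE (3,4): turn R to S, flip to black, move to (4,4). |black|=3
Step 4: on WHITE (4,4): turn R to W, flip to black, move to (4,3). |black|=4
Step 5: on BLACK (4,3): turn L to S, flip to white, move to (5,3). |black|=3
Step 6: on WHITE (5,3): turn R to W, flip to black, move to (5,2). |black|=4
Step 7: on WHITE (5,2): turn R to N, flip to black, move to (4,2). |black|=5
Step 8: on WHITE (4,2): turn R to E, flip to black, move to (4,3). |black|=6
Step 9: on WHITE (4,3): turn R to S, flip to black, move to (5,3). |black|=7
Step 10: on BLACK (5,3): turn L to E, flip to white, move to (5,4). |black|=6
Step 11: on WHITE (5,4): turn R to S, flip to black, move to (6,4). |black|=7
Step 12: on WHITE (6,4): turn R to W, flip to black, move to (6,3). |black|=8
Step 13: on WHITE (6,3): turn R to N, flip to black, move to (5,3). |black|=9
Step 14: on WHITE (5,3): turn R to E, flip to black, move to (5,4). |black|=10
Step 15: on BLACK (5,4): turn L to N, flip to white, move to (4,4). |black|=9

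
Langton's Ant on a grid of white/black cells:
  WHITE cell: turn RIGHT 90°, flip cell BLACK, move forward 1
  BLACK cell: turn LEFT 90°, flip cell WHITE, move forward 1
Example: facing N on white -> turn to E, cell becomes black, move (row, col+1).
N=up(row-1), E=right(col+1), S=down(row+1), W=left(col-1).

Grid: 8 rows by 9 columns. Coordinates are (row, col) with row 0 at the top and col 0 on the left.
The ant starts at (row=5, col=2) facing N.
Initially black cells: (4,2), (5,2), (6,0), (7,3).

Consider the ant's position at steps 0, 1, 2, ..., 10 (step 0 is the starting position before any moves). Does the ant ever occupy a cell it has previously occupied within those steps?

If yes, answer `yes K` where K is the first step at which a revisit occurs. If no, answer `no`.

Answer: yes 7

Derivation:
Step 1: on BLACK (5,2): turn L to W, flip to white, move to (5,1). |black|=3 — new cell
Step 2: on WHITE (5,1): turn R to N, flip to black, move to (4,1). |black|=4 — new cell
Step 3: on WHITE (4,1): turn R to E, flip to black, move to (4,2). |black|=5 — new cell
Step 4: on BLACK (4,2): turn L to N, flip to white, move to (3,2). |black|=4 — new cell
Step 5: on WHITE (3,2): turn R to E, flip to black, move to (3,3). |black|=5 — new cell
Step 6: on WHITE (3,3): turn R to S, flip to black, move to (4,3). |black|=6 — new cell
Step 7: on WHITE (4,3): turn R to W, flip to black, move to (4,2). |black|=7 — REVISIT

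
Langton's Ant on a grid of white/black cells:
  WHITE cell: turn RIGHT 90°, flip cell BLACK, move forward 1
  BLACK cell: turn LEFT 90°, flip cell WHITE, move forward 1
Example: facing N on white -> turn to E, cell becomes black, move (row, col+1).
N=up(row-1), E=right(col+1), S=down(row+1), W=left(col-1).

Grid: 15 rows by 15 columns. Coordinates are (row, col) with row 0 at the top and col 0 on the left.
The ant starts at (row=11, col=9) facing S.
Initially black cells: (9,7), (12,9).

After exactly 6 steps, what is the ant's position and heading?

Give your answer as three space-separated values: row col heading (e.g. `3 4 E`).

Step 1: on WHITE (11,9): turn R to W, flip to black, move to (11,8). |black|=3
Step 2: on WHITE (11,8): turn R to N, flip to black, move to (10,8). |black|=4
Step 3: on WHITE (10,8): turn R to E, flip to black, move to (10,9). |black|=5
Step 4: on WHITE (10,9): turn R to S, flip to black, move to (11,9). |black|=6
Step 5: on BLACK (11,9): turn L to E, flip to white, move to (11,10). |black|=5
Step 6: on WHITE (11,10): turn R to S, flip to black, move to (12,10). |black|=6

Answer: 12 10 S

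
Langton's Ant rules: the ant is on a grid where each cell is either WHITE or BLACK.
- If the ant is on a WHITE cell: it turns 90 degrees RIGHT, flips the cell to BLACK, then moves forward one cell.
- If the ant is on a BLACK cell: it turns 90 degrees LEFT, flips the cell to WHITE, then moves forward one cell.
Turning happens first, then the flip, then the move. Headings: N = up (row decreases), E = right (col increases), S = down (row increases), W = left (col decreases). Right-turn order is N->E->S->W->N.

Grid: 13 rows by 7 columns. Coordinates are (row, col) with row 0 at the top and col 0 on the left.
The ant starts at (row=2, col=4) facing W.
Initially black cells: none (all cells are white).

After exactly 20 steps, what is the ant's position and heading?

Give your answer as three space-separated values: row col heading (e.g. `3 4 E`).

Step 1: on WHITE (2,4): turn R to N, flip to black, move to (1,4). |black|=1
Step 2: on WHITE (1,4): turn R to E, flip to black, move to (1,5). |black|=2
Step 3: on WHITE (1,5): turn R to S, flip to black, move to (2,5). |black|=3
Step 4: on WHITE (2,5): turn R to W, flip to black, move to (2,4). |black|=4
Step 5: on BLACK (2,4): turn L to S, flip to white, move to (3,4). |black|=3
Step 6: on WHITE (3,4): turn R to W, flip to black, move to (3,3). |black|=4
Step 7: on WHITE (3,3): turn R to N, flip to black, move to (2,3). |black|=5
Step 8: on WHITE (2,3): turn R to E, flip to black, move to (2,4). |black|=6
Step 9: on WHITE (2,4): turn R to S, flip to black, move to (3,4). |black|=7
Step 10: on BLACK (3,4): turn L to E, flip to white, move to (3,5). |black|=6
Step 11: on WHITE (3,5): turn R to S, flip to black, move to (4,5). |black|=7
Step 12: on WHITE (4,5): turn R to W, flip to black, move to (4,4). |black|=8
Step 13: on WHITE (4,4): turn R to N, flip to black, move to (3,4). |black|=9
Step 14: on WHITE (3,4): turn R to E, flip to black, move to (3,5). |black|=10
Step 15: on BLACK (3,5): turn L to N, flip to white, move to (2,5). |black|=9
Step 16: on BLACK (2,5): turn L to W, flip to white, move to (2,4). |black|=8
Step 17: on BLACK (2,4): turn L to S, flip to white, move to (3,4). |black|=7
Step 18: on BLACK (3,4): turn L to E, flip to white, move to (3,5). |black|=6
Step 19: on WHITE (3,5): turn R to S, flip to black, move to (4,5). |black|=7
Step 20: on BLACK (4,5): turn L to E, flip to white, move to (4,6). |black|=6

Answer: 4 6 E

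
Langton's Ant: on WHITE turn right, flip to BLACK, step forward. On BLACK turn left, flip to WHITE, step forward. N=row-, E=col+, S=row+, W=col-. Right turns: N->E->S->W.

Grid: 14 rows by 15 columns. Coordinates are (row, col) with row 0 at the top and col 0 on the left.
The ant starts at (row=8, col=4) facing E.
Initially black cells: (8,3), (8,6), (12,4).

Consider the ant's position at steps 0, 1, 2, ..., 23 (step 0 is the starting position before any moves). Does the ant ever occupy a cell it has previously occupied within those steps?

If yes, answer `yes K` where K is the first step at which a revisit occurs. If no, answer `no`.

Answer: yes 7

Derivation:
Step 1: on WHITE (8,4): turn R to S, flip to black, move to (9,4). |black|=4 — new cell
Step 2: on WHITE (9,4): turn R to W, flip to black, move to (9,3). |black|=5 — new cell
Step 3: on WHITE (9,3): turn R to N, flip to black, move to (8,3). |black|=6 — new cell
Step 4: on BLACK (8,3): turn L to W, flip to white, move to (8,2). |black|=5 — new cell
Step 5: on WHITE (8,2): turn R to N, flip to black, move to (7,2). |black|=6 — new cell
Step 6: on WHITE (7,2): turn R to E, flip to black, move to (7,3). |black|=7 — new cell
Step 7: on WHITE (7,3): turn R to S, flip to black, move to (8,3). |black|=8 — REVISIT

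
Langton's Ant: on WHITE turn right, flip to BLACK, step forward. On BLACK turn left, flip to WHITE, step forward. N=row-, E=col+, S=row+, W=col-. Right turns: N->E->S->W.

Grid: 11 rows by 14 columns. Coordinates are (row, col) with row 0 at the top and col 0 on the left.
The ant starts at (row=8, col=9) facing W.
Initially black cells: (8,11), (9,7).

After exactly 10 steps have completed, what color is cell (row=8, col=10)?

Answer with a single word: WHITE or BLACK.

Step 1: on WHITE (8,9): turn R to N, flip to black, move to (7,9). |black|=3
Step 2: on WHITE (7,9): turn R to E, flip to black, move to (7,10). |black|=4
Step 3: on WHITE (7,10): turn R to S, flip to black, move to (8,10). |black|=5
Step 4: on WHITE (8,10): turn R to W, flip to black, move to (8,9). |black|=6
Step 5: on BLACK (8,9): turn L to S, flip to white, move to (9,9). |black|=5
Step 6: on WHITE (9,9): turn R to W, flip to black, move to (9,8). |black|=6
Step 7: on WHITE (9,8): turn R to N, flip to black, move to (8,8). |black|=7
Step 8: on WHITE (8,8): turn R to E, flip to black, move to (8,9). |black|=8
Step 9: on WHITE (8,9): turn R to S, flip to black, move to (9,9). |black|=9
Step 10: on BLACK (9,9): turn L to E, flip to white, move to (9,10). |black|=8

Answer: BLACK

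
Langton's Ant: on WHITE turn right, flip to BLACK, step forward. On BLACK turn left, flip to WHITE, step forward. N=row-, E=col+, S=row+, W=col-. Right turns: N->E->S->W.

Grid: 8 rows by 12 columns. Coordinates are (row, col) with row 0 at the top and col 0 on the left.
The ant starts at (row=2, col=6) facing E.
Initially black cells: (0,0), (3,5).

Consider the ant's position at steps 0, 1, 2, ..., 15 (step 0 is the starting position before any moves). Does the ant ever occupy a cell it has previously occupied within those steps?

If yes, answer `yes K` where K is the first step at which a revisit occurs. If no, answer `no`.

Answer: yes 6

Derivation:
Step 1: on WHITE (2,6): turn R to S, flip to black, move to (3,6). |black|=3 — new cell
Step 2: on WHITE (3,6): turn R to W, flip to black, move to (3,5). |black|=4 — new cell
Step 3: on BLACK (3,5): turn L to S, flip to white, move to (4,5). |black|=3 — new cell
Step 4: on WHITE (4,5): turn R to W, flip to black, move to (4,4). |black|=4 — new cell
Step 5: on WHITE (4,4): turn R to N, flip to black, move to (3,4). |black|=5 — new cell
Step 6: on WHITE (3,4): turn R to E, flip to black, move to (3,5). |black|=6 — REVISIT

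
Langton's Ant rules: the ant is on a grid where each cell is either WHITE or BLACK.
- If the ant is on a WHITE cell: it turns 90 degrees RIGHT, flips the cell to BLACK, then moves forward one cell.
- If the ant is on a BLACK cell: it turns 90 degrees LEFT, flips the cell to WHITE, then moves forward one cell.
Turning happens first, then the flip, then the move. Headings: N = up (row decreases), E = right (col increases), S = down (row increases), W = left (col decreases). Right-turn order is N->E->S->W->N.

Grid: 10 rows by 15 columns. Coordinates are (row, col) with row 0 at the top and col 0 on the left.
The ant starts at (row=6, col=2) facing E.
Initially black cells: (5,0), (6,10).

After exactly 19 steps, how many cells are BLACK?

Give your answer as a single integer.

Step 1: on WHITE (6,2): turn R to S, flip to black, move to (7,2). |black|=3
Step 2: on WHITE (7,2): turn R to W, flip to black, move to (7,1). |black|=4
Step 3: on WHITE (7,1): turn R to N, flip to black, move to (6,1). |black|=5
Step 4: on WHITE (6,1): turn R to E, flip to black, move to (6,2). |black|=6
Step 5: on BLACK (6,2): turn L to N, flip to white, move to (5,2). |black|=5
Step 6: on WHITE (5,2): turn R to E, flip to black, move to (5,3). |black|=6
Step 7: on WHITE (5,3): turn R to S, flip to black, move to (6,3). |black|=7
Step 8: on WHITE (6,3): turn R to W, flip to black, move to (6,2). |black|=8
Step 9: on WHITE (6,2): turn R to N, flip to black, move to (5,2). |black|=9
Step 10: on BLACK (5,2): turn L to W, flip to white, move to (5,1). |black|=8
Step 11: on WHITE (5,1): turn R to N, flip to black, move to (4,1). |black|=9
Step 12: on WHITE (4,1): turn R to E, flip to black, move to (4,2). |black|=10
Step 13: on WHITE (4,2): turn R to S, flip to black, move to (5,2). |black|=11
Step 14: on WHITE (5,2): turn R to W, flip to black, move to (5,1). |black|=12
Step 15: on BLACK (5,1): turn L to S, flip to white, move to (6,1). |black|=11
Step 16: on BLACK (6,1): turn L to E, flip to white, move to (6,2). |black|=10
Step 17: on BLACK (6,2): turn L to N, flip to white, move to (5,2). |black|=9
Step 18: on BLACK (5,2): turn L to W, flip to white, move to (5,1). |black|=8
Step 19: on WHITE (5,1): turn R to N, flip to black, move to (4,1). |black|=9

Answer: 9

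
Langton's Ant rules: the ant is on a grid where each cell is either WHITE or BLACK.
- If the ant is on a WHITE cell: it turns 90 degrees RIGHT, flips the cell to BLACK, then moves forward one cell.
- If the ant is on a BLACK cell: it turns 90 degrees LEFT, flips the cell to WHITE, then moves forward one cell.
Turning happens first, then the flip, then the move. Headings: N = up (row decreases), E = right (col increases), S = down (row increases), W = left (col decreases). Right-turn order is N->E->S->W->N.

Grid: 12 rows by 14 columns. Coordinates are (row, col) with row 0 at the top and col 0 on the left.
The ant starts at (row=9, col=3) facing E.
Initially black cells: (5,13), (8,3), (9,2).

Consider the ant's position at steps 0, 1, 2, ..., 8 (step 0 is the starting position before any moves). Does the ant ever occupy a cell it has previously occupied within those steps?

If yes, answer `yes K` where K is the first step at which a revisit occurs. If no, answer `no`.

Answer: yes 7

Derivation:
Step 1: on WHITE (9,3): turn R to S, flip to black, move to (10,3). |black|=4 — new cell
Step 2: on WHITE (10,3): turn R to W, flip to black, move to (10,2). |black|=5 — new cell
Step 3: on WHITE (10,2): turn R to N, flip to black, move to (9,2). |black|=6 — new cell
Step 4: on BLACK (9,2): turn L to W, flip to white, move to (9,1). |black|=5 — new cell
Step 5: on WHITE (9,1): turn R to N, flip to black, move to (8,1). |black|=6 — new cell
Step 6: on WHITE (8,1): turn R to E, flip to black, move to (8,2). |black|=7 — new cell
Step 7: on WHITE (8,2): turn R to S, flip to black, move to (9,2). |black|=8 — REVISIT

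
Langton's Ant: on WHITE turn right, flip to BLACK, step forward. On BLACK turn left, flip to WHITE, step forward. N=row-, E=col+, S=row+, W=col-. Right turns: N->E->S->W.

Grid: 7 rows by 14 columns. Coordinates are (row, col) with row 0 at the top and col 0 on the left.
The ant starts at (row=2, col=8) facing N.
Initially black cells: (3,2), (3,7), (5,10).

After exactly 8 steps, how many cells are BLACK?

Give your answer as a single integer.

Answer: 9

Derivation:
Step 1: on WHITE (2,8): turn R to E, flip to black, move to (2,9). |black|=4
Step 2: on WHITE (2,9): turn R to S, flip to black, move to (3,9). |black|=5
Step 3: on WHITE (3,9): turn R to W, flip to black, move to (3,8). |black|=6
Step 4: on WHITE (3,8): turn R to N, flip to black, move to (2,8). |black|=7
Step 5: on BLACK (2,8): turn L to W, flip to white, move to (2,7). |black|=6
Step 6: on WHITE (2,7): turn R to N, flip to black, move to (1,7). |black|=7
Step 7: on WHITE (1,7): turn R to E, flip to black, move to (1,8). |black|=8
Step 8: on WHITE (1,8): turn R to S, flip to black, move to (2,8). |black|=9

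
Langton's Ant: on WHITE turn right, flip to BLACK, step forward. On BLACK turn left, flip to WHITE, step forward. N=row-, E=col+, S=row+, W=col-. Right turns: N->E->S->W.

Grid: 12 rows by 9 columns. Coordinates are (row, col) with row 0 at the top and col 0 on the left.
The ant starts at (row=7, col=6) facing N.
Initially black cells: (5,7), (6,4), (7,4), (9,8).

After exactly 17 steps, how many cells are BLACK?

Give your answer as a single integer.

Step 1: on WHITE (7,6): turn R to E, flip to black, move to (7,7). |black|=5
Step 2: on WHITE (7,7): turn R to S, flip to black, move to (8,7). |black|=6
Step 3: on WHITE (8,7): turn R to W, flip to black, move to (8,6). |black|=7
Step 4: on WHITE (8,6): turn R to N, flip to black, move to (7,6). |black|=8
Step 5: on BLACK (7,6): turn L to W, flip to white, move to (7,5). |black|=7
Step 6: on WHITE (7,5): turn R to N, flip to black, move to (6,5). |black|=8
Step 7: on WHITE (6,5): turn R to E, flip to black, move to (6,6). |black|=9
Step 8: on WHITE (6,6): turn R to S, flip to black, move to (7,6). |black|=10
Step 9: on WHITE (7,6): turn R to W, flip to black, move to (7,5). |black|=11
Step 10: on BLACK (7,5): turn L to S, flip to white, move to (8,5). |black|=10
Step 11: on WHITE (8,5): turn R to W, flip to black, move to (8,4). |black|=11
Step 12: on WHITE (8,4): turn R to N, flip to black, move to (7,4). |black|=12
Step 13: on BLACK (7,4): turn L to W, flip to white, move to (7,3). |black|=11
Step 14: on WHITE (7,3): turn R to N, flip to black, move to (6,3). |black|=12
Step 15: on WHITE (6,3): turn R to E, flip to black, move to (6,4). |black|=13
Step 16: on BLACK (6,4): turn L to N, flip to white, move to (5,4). |black|=12
Step 17: on WHITE (5,4): turn R to E, flip to black, move to (5,5). |black|=13

Answer: 13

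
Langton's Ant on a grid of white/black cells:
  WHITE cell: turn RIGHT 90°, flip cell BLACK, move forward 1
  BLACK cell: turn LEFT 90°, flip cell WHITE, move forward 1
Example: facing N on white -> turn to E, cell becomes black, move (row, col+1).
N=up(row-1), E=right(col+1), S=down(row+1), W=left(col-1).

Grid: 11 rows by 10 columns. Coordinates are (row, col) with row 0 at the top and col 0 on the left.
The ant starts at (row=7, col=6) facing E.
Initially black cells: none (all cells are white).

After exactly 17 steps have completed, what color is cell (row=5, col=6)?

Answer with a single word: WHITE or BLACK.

Answer: BLACK

Derivation:
Step 1: on WHITE (7,6): turn R to S, flip to black, move to (8,6). |black|=1
Step 2: on WHITE (8,6): turn R to W, flip to black, move to (8,5). |black|=2
Step 3: on WHITE (8,5): turn R to N, flip to black, move to (7,5). |black|=3
Step 4: on WHITE (7,5): turn R to E, flip to black, move to (7,6). |black|=4
Step 5: on BLACK (7,6): turn L to N, flip to white, move to (6,6). |black|=3
Step 6: on WHITE (6,6): turn R to E, flip to black, move to (6,7). |black|=4
Step 7: on WHITE (6,7): turn R to S, flip to black, move to (7,7). |black|=5
Step 8: on WHITE (7,7): turn R to W, flip to black, move to (7,6). |black|=6
Step 9: on WHITE (7,6): turn R to N, flip to black, move to (6,6). |black|=7
Step 10: on BLACK (6,6): turn L to W, flip to white, move to (6,5). |black|=6
Step 11: on WHITE (6,5): turn R to N, flip to black, move to (5,5). |black|=7
Step 12: on WHITE (5,5): turn R to E, flip to black, move to (5,6). |black|=8
Step 13: on WHITE (5,6): turn R to S, flip to black, move to (6,6). |black|=9
Step 14: on WHITE (6,6): turn R to W, flip to black, move to (6,5). |black|=10
Step 15: on BLACK (6,5): turn L to S, flip to white, move to (7,5). |black|=9
Step 16: on BLACK (7,5): turn L to E, flip to white, move to (7,6). |black|=8
Step 17: on BLACK (7,6): turn L to N, flip to white, move to (6,6). |black|=7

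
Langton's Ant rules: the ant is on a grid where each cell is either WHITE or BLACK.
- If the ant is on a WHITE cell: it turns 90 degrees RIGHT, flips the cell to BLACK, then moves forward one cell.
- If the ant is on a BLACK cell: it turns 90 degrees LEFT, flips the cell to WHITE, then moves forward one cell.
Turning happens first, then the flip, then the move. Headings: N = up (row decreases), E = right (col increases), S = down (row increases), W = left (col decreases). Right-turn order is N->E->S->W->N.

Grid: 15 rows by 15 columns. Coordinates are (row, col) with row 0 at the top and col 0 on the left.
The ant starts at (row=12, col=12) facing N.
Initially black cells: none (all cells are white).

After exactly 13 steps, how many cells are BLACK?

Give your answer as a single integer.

Step 1: on WHITE (12,12): turn R to E, flip to black, move to (12,13). |black|=1
Step 2: on WHITE (12,13): turn R to S, flip to black, move to (13,13). |black|=2
Step 3: on WHITE (13,13): turn R to W, flip to black, move to (13,12). |black|=3
Step 4: on WHITE (13,12): turn R to N, flip to black, move to (12,12). |black|=4
Step 5: on BLACK (12,12): turn L to W, flip to white, move to (12,11). |black|=3
Step 6: on WHITE (12,11): turn R to N, flip to black, move to (11,11). |black|=4
Step 7: on WHITE (11,11): turn R to E, flip to black, move to (11,12). |black|=5
Step 8: on WHITE (11,12): turn R to S, flip to black, move to (12,12). |black|=6
Step 9: on WHITE (12,12): turn R to W, flip to black, move to (12,11). |black|=7
Step 10: on BLACK (12,11): turn L to S, flip to white, move to (13,11). |black|=6
Step 11: on WHITE (13,11): turn R to W, flip to black, move to (13,10). |black|=7
Step 12: on WHITE (13,10): turn R to N, flip to black, move to (12,10). |black|=8
Step 13: on WHITE (12,10): turn R to E, flip to black, move to (12,11). |black|=9

Answer: 9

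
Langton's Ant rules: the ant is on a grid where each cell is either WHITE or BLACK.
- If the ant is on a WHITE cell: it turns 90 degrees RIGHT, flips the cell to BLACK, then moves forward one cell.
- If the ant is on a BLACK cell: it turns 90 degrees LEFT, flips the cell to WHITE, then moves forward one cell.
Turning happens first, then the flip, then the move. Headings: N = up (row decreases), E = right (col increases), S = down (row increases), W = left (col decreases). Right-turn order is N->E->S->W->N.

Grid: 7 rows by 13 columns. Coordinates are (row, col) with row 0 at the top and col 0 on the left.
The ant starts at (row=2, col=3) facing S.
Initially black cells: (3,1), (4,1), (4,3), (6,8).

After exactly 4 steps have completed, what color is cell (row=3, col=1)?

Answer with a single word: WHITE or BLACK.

Answer: BLACK

Derivation:
Step 1: on WHITE (2,3): turn R to W, flip to black, move to (2,2). |black|=5
Step 2: on WHITE (2,2): turn R to N, flip to black, move to (1,2). |black|=6
Step 3: on WHITE (1,2): turn R to E, flip to black, move to (1,3). |black|=7
Step 4: on WHITE (1,3): turn R to S, flip to black, move to (2,3). |black|=8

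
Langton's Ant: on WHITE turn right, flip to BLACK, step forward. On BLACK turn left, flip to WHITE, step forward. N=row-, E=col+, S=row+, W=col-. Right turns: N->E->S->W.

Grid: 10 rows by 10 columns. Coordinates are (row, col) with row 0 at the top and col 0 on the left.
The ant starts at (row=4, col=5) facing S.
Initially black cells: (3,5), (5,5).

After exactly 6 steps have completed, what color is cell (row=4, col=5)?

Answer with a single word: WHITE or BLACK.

Step 1: on WHITE (4,5): turn R to W, flip to black, move to (4,4). |black|=3
Step 2: on WHITE (4,4): turn R to N, flip to black, move to (3,4). |black|=4
Step 3: on WHITE (3,4): turn R to E, flip to black, move to (3,5). |black|=5
Step 4: on BLACK (3,5): turn L to N, flip to white, move to (2,5). |black|=4
Step 5: on WHITE (2,5): turn R to E, flip to black, move to (2,6). |black|=5
Step 6: on WHITE (2,6): turn R to S, flip to black, move to (3,6). |black|=6

Answer: BLACK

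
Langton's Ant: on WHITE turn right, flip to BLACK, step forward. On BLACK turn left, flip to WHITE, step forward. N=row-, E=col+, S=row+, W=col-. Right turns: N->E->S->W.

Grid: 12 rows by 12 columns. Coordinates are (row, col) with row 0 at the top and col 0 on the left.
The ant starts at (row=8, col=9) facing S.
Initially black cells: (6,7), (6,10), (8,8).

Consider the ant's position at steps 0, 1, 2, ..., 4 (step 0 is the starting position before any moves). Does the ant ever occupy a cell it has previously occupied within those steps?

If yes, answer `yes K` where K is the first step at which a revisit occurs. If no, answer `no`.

Step 1: on WHITE (8,9): turn R to W, flip to black, move to (8,8). |black|=4 — new cell
Step 2: on BLACK (8,8): turn L to S, flip to white, move to (9,8). |black|=3 — new cell
Step 3: on WHITE (9,8): turn R to W, flip to black, move to (9,7). |black|=4 — new cell
Step 4: on WHITE (9,7): turn R to N, flip to black, move to (8,7). |black|=5 — new cell
No revisit within 4 steps.

Answer: no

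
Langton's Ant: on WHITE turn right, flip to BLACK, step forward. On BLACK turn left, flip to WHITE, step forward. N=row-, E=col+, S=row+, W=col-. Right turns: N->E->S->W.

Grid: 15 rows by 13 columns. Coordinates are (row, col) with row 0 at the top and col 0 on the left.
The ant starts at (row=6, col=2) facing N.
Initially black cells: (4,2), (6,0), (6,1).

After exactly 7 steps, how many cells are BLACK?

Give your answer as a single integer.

Step 1: on WHITE (6,2): turn R to E, flip to black, move to (6,3). |black|=4
Step 2: on WHITE (6,3): turn R to S, flip to black, move to (7,3). |black|=5
Step 3: on WHITE (7,3): turn R to W, flip to black, move to (7,2). |black|=6
Step 4: on WHITE (7,2): turn R to N, flip to black, move to (6,2). |black|=7
Step 5: on BLACK (6,2): turn L to W, flip to white, move to (6,1). |black|=6
Step 6: on BLACK (6,1): turn L to S, flip to white, move to (7,1). |black|=5
Step 7: on WHITE (7,1): turn R to W, flip to black, move to (7,0). |black|=6

Answer: 6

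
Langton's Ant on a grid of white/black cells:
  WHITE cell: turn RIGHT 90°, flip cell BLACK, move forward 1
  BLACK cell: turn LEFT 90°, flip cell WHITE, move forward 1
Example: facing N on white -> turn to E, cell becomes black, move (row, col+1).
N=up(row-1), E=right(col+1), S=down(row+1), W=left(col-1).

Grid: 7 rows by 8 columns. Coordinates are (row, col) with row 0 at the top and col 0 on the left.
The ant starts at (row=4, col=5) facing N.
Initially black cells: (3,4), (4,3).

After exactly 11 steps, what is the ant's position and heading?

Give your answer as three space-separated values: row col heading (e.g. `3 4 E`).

Answer: 3 3 W

Derivation:
Step 1: on WHITE (4,5): turn R to E, flip to black, move to (4,6). |black|=3
Step 2: on WHITE (4,6): turn R to S, flip to black, move to (5,6). |black|=4
Step 3: on WHITE (5,6): turn R to W, flip to black, move to (5,5). |black|=5
Step 4: on WHITE (5,5): turn R to N, flip to black, move to (4,5). |black|=6
Step 5: on BLACK (4,5): turn L to W, flip to white, move to (4,4). |black|=5
Step 6: on WHITE (4,4): turn R to N, flip to black, move to (3,4). |black|=6
Step 7: on BLACK (3,4): turn L to W, flip to white, move to (3,3). |black|=5
Step 8: on WHITE (3,3): turn R to N, flip to black, move to (2,3). |black|=6
Step 9: on WHITE (2,3): turn R to E, flip to black, move to (2,4). |black|=7
Step 10: on WHITE (2,4): turn R to S, flip to black, move to (3,4). |black|=8
Step 11: on WHITE (3,4): turn R to W, flip to black, move to (3,3). |black|=9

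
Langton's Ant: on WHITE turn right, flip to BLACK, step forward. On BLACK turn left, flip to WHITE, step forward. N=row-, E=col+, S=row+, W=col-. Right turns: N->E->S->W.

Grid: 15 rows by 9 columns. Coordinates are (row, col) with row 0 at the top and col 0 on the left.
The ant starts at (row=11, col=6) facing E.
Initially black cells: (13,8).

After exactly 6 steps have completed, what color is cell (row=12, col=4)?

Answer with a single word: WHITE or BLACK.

Answer: WHITE

Derivation:
Step 1: on WHITE (11,6): turn R to S, flip to black, move to (12,6). |black|=2
Step 2: on WHITE (12,6): turn R to W, flip to black, move to (12,5). |black|=3
Step 3: on WHITE (12,5): turn R to N, flip to black, move to (11,5). |black|=4
Step 4: on WHITE (11,5): turn R to E, flip to black, move to (11,6). |black|=5
Step 5: on BLACK (11,6): turn L to N, flip to white, move to (10,6). |black|=4
Step 6: on WHITE (10,6): turn R to E, flip to black, move to (10,7). |black|=5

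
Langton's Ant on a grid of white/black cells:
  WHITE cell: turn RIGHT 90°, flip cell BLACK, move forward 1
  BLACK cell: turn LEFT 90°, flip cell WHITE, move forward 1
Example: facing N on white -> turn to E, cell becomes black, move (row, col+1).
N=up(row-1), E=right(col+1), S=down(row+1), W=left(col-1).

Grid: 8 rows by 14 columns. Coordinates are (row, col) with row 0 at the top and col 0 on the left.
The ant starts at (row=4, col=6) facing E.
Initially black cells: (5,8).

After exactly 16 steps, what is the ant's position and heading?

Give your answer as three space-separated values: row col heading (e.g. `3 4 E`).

Answer: 4 6 E

Derivation:
Step 1: on WHITE (4,6): turn R to S, flip to black, move to (5,6). |black|=2
Step 2: on WHITE (5,6): turn R to W, flip to black, move to (5,5). |black|=3
Step 3: on WHITE (5,5): turn R to N, flip to black, move to (4,5). |black|=4
Step 4: on WHITE (4,5): turn R to E, flip to black, move to (4,6). |black|=5
Step 5: on BLACK (4,6): turn L to N, flip to white, move to (3,6). |black|=4
Step 6: on WHITE (3,6): turn R to E, flip to black, move to (3,7). |black|=5
Step 7: on WHITE (3,7): turn R to S, flip to black, move to (4,7). |black|=6
Step 8: on WHITE (4,7): turn R to W, flip to black, move to (4,6). |black|=7
Step 9: on WHITE (4,6): turn R to N, flip to black, move to (3,6). |black|=8
Step 10: on BLACK (3,6): turn L to W, flip to white, move to (3,5). |black|=7
Step 11: on WHITE (3,5): turn R to N, flip to black, move to (2,5). |black|=8
Step 12: on WHITE (2,5): turn R to E, flip to black, move to (2,6). |black|=9
Step 13: on WHITE (2,6): turn R to S, flip to black, move to (3,6). |black|=10
Step 14: on WHITE (3,6): turn R to W, flip to black, move to (3,5). |black|=11
Step 15: on BLACK (3,5): turn L to S, flip to white, move to (4,5). |black|=10
Step 16: on BLACK (4,5): turn L to E, flip to white, move to (4,6). |black|=9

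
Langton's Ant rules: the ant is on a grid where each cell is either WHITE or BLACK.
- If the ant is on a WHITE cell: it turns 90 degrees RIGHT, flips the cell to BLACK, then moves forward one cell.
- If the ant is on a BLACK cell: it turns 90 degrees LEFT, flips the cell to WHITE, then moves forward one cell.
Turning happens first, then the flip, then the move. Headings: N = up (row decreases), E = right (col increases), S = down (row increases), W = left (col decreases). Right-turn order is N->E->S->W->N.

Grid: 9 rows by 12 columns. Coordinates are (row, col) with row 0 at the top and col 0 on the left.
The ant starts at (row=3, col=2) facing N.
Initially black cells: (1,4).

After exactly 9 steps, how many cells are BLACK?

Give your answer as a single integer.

Step 1: on WHITE (3,2): turn R to E, flip to black, move to (3,3). |black|=2
Step 2: on WHITE (3,3): turn R to S, flip to black, move to (4,3). |black|=3
Step 3: on WHITE (4,3): turn R to W, flip to black, move to (4,2). |black|=4
Step 4: on WHITE (4,2): turn R to N, flip to black, move to (3,2). |black|=5
Step 5: on BLACK (3,2): turn L to W, flip to white, move to (3,1). |black|=4
Step 6: on WHITE (3,1): turn R to N, flip to black, move to (2,1). |black|=5
Step 7: on WHITE (2,1): turn R to E, flip to black, move to (2,2). |black|=6
Step 8: on WHITE (2,2): turn R to S, flip to black, move to (3,2). |black|=7
Step 9: on WHITE (3,2): turn R to W, flip to black, move to (3,1). |black|=8

Answer: 8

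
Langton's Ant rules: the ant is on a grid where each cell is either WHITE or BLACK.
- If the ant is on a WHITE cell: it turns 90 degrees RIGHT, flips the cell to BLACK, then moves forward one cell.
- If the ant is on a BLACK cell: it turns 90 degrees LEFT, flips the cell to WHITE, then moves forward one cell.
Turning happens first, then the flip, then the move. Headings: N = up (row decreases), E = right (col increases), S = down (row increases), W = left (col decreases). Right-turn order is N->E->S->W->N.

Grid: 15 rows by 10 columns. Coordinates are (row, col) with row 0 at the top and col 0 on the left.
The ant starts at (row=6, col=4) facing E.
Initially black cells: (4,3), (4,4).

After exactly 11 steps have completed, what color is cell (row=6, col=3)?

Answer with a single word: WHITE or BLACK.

Answer: BLACK

Derivation:
Step 1: on WHITE (6,4): turn R to S, flip to black, move to (7,4). |black|=3
Step 2: on WHITE (7,4): turn R to W, flip to black, move to (7,3). |black|=4
Step 3: on WHITE (7,3): turn R to N, flip to black, move to (6,3). |black|=5
Step 4: on WHITE (6,3): turn R to E, flip to black, move to (6,4). |black|=6
Step 5: on BLACK (6,4): turn L to N, flip to white, move to (5,4). |black|=5
Step 6: on WHITE (5,4): turn R to E, flip to black, move to (5,5). |black|=6
Step 7: on WHITE (5,5): turn R to S, flip to black, move to (6,5). |black|=7
Step 8: on WHITE (6,5): turn R to W, flip to black, move to (6,4). |black|=8
Step 9: on WHITE (6,4): turn R to N, flip to black, move to (5,4). |black|=9
Step 10: on BLACK (5,4): turn L to W, flip to white, move to (5,3). |black|=8
Step 11: on WHITE (5,3): turn R to N, flip to black, move to (4,3). |black|=9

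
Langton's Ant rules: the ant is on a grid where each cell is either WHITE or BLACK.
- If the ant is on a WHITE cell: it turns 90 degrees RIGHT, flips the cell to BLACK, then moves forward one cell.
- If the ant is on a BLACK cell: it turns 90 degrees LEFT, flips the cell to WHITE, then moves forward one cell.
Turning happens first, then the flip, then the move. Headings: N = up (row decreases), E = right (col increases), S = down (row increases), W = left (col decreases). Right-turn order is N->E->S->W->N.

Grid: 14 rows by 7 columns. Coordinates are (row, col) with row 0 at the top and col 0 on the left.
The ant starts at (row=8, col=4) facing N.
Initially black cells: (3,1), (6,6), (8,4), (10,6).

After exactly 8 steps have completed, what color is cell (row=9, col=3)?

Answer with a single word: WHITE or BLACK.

Answer: BLACK

Derivation:
Step 1: on BLACK (8,4): turn L to W, flip to white, move to (8,3). |black|=3
Step 2: on WHITE (8,3): turn R to N, flip to black, move to (7,3). |black|=4
Step 3: on WHITE (7,3): turn R to E, flip to black, move to (7,4). |black|=5
Step 4: on WHITE (7,4): turn R to S, flip to black, move to (8,4). |black|=6
Step 5: on WHITE (8,4): turn R to W, flip to black, move to (8,3). |black|=7
Step 6: on BLACK (8,3): turn L to S, flip to white, move to (9,3). |black|=6
Step 7: on WHITE (9,3): turn R to W, flip to black, move to (9,2). |black|=7
Step 8: on WHITE (9,2): turn R to N, flip to black, move to (8,2). |black|=8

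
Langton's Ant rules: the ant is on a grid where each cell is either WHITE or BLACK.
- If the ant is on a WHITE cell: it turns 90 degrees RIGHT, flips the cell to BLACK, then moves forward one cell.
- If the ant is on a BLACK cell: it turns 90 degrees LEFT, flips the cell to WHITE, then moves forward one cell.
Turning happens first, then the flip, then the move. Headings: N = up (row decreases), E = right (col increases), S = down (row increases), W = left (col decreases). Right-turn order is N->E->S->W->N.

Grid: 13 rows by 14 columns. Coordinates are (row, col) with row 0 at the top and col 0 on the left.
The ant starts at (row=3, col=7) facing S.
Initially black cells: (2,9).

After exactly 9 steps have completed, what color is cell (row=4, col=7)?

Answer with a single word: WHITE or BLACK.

Step 1: on WHITE (3,7): turn R to W, flip to black, move to (3,6). |black|=2
Step 2: on WHITE (3,6): turn R to N, flip to black, move to (2,6). |black|=3
Step 3: on WHITE (2,6): turn R to E, flip to black, move to (2,7). |black|=4
Step 4: on WHITE (2,7): turn R to S, flip to black, move to (3,7). |black|=5
Step 5: on BLACK (3,7): turn L to E, flip to white, move to (3,8). |black|=4
Step 6: on WHITE (3,8): turn R to S, flip to black, move to (4,8). |black|=5
Step 7: on WHITE (4,8): turn R to W, flip to black, move to (4,7). |black|=6
Step 8: on WHITE (4,7): turn R to N, flip to black, move to (3,7). |black|=7
Step 9: on WHITE (3,7): turn R to E, flip to black, move to (3,8). |black|=8

Answer: BLACK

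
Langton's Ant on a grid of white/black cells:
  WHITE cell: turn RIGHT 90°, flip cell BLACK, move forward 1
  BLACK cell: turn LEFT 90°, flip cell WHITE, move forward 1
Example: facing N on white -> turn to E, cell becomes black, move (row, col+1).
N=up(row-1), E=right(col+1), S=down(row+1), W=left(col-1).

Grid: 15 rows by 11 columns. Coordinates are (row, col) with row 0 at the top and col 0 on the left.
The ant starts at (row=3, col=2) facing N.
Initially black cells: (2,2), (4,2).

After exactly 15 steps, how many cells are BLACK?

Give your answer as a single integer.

Step 1: on WHITE (3,2): turn R to E, flip to black, move to (3,3). |black|=3
Step 2: on WHITE (3,3): turn R to S, flip to black, move to (4,3). |black|=4
Step 3: on WHITE (4,3): turn R to W, flip to black, move to (4,2). |black|=5
Step 4: on BLACK (4,2): turn L to S, flip to white, move to (5,2). |black|=4
Step 5: on WHITE (5,2): turn R to W, flip to black, move to (5,1). |black|=5
Step 6: on WHITE (5,1): turn R to N, flip to black, move to (4,1). |black|=6
Step 7: on WHITE (4,1): turn R to E, flip to black, move to (4,2). |black|=7
Step 8: on WHITE (4,2): turn R to S, flip to black, move to (5,2). |black|=8
Step 9: on BLACK (5,2): turn L to E, flip to white, move to (5,3). |black|=7
Step 10: on WHITE (5,3): turn R to S, flip to black, move to (6,3). |black|=8
Step 11: on WHITE (6,3): turn R to W, flip to black, move to (6,2). |black|=9
Step 12: on WHITE (6,2): turn R to N, flip to black, move to (5,2). |black|=10
Step 13: on WHITE (5,2): turn R to E, flip to black, move to (5,3). |black|=11
Step 14: on BLACK (5,3): turn L to N, flip to white, move to (4,3). |black|=10
Step 15: on BLACK (4,3): turn L to W, flip to white, move to (4,2). |black|=9

Answer: 9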